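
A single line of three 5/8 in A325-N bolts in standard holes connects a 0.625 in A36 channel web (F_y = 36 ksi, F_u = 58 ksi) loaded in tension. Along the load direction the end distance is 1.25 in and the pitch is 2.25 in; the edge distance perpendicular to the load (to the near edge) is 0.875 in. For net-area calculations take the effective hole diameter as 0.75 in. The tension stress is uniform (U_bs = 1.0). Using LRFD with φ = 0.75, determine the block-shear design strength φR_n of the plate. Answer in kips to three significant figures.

Shear plane L_v = 1.25 + 2·2.25 = 5.75 in; A_gv = 5.75 × 0.625 = 3.594 in².
A_nv = (5.75 − 2.5·0.75) × 0.625 = 2.422 in².
A_nt = (0.875 − 0.5·0.75) × 0.625 = 0.3125 in².
0.6 F_u A_nv = 84.28 kips; 0.6 F_y A_gv = 77.62 kips → shear yielding governs the shear term.
R_n = 77.62 + 1.0 × 58 × 0.3125 = 95.75 kips.
Design strength φR_n = 0.75 × 95.75 = 71.8 kips.

71.8 kips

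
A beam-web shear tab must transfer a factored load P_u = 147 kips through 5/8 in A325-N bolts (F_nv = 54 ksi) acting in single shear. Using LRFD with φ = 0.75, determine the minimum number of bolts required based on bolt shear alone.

A_b = π·0.625²/4 = 0.3068 in².
Per-bolt design strength φR_n = 0.75 × 54 × 0.3068 × 1 = 12.43 kips.
n ≥ 147 / 12.43 = 11.83 → use 12 bolts.

12 bolts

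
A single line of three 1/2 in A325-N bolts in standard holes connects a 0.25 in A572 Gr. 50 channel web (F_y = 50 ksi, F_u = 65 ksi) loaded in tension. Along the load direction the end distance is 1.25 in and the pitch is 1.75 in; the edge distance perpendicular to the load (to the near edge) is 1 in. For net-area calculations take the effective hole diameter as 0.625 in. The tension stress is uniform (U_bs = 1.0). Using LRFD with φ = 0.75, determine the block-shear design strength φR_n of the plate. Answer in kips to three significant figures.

31.7 kips

Shear plane L_v = 1.25 + 2·1.75 = 4.75 in; A_gv = 4.75 × 0.25 = 1.188 in².
A_nv = (4.75 − 2.5·0.625) × 0.25 = 0.7969 in².
A_nt = (1 − 0.5·0.625) × 0.25 = 0.1719 in².
0.6 F_u A_nv = 31.08 kips; 0.6 F_y A_gv = 35.62 kips → shear rupture governs the shear term.
R_n = 31.08 + 1.0 × 65 × 0.1719 = 42.25 kips.
Design strength φR_n = 0.75 × 42.25 = 31.7 kips.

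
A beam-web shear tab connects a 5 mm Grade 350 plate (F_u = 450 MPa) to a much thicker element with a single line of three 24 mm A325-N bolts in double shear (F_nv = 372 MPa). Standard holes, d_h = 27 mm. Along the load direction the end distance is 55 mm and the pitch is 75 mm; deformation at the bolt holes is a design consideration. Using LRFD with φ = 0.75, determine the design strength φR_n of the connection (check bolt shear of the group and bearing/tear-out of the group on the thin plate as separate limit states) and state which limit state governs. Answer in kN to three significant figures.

278 kN (bearing governs)

Bolt shear: A_b = π·24²/4 = 452.4 mm²; R_n = 372 × 452.4 × 3 × 2 / 1000 = 1010 kN → 0.75 × 1010 = 757 kN.
Bearing (1.2 l_c t F_u ≤ 2.4 d t F_u): upper limit = 2.4·24·5·450 / 1000 = 129.6 kN.
  Edge l_c = 55 − 27/2 = 41.5 → r_n = 112 kN; interior l_c = 75 − 27 = 48 → r_n = 129.6 kN.
  R_n,bearing = 1·112 + 2·129.6 = 371.2 kN → 0.75 × 371.2 = 278 kN.
Bearing governs: 278 kN.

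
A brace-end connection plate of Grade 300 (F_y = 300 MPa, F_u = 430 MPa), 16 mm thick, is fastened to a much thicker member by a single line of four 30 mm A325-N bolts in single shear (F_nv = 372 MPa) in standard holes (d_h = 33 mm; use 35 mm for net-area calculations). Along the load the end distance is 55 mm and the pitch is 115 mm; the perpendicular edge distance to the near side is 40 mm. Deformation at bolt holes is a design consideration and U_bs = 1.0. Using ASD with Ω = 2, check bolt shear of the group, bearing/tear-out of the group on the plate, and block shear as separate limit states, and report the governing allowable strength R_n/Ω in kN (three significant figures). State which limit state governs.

Bolt shear: A_b = π·30²/4 = 706.9 mm²; R_n = 372 × 706.9 × 4 × 1 / 1000 = 1052 kN → 1052 / 2 = 526 kN.
Bearing: edge l_c = 38.5, r_n = 317.9 kN; interior l_c = 82, r_n = 495.4 kN; R_n = 317.9 + 3·495.4 = 1804 kN → 902 kN.
Block shear: A_gv = 6400, A_nv = 4440, A_nt = 360 mm²; R_n = min(0.6F_uA_nv, 0.6F_yA_gv) + U_bs·F_u·A_nt = 1300 kN → 650 kN.
Bolt shear governs: 526 kN.

526 kN (bolt shear governs)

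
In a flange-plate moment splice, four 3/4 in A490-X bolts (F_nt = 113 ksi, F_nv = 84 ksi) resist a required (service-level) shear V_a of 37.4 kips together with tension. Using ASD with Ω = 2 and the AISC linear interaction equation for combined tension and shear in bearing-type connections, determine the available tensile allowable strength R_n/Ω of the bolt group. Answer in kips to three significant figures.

79.5 kips

A_b = π·0.75²/4 = 0.4418 in²; f_rv = 37.4 / (4 × 0.4418) = 21.16 ksi.
F'_nt = 1.3 F_nt − (Ω F_nt / F_nv) f_rv = 1.3·113 − (2·113/84)·21.16 = 89.96 ksi, capped at F_nt → F'_nt = 89.96 ksi.
R_n = F'_nt · A_b · n = 89.96 × 0.4418 × 4 = 159 kips.
Allowable strength R_n/Ω = 159 / 2 = 79.5 kips.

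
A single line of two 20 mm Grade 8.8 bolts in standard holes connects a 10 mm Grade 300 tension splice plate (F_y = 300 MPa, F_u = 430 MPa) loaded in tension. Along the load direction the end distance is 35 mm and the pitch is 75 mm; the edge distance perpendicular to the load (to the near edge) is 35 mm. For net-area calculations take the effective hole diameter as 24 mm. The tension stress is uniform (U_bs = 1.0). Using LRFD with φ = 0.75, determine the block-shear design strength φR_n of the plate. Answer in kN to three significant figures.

Shear plane L_v = 35 + 1·75 = 110 mm; A_gv = 110 × 10 = 1100 mm².
A_nv = (110 − 1.5·24) × 10 = 740 mm².
A_nt = (35 − 0.5·24) × 10 = 230 mm².
0.6 F_u A_nv = 190.9 kN; 0.6 F_y A_gv = 198 kN → shear rupture governs the shear term.
R_n = 190.9 + 1.0 × 430 × 230 / 1000 = 289.8 kN.
Design strength φR_n = 0.75 × 289.8 = 217 kN.

217 kN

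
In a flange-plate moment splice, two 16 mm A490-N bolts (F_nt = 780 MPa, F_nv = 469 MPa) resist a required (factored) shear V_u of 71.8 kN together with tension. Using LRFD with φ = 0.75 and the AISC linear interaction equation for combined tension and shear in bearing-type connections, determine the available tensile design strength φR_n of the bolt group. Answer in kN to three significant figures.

A_b = π·16²/4 = 201.1 mm²; f_rv = 71.8 × 1000 / (2 × 201.1) = 178.6 MPa.
F'_nt = 1.3 F_nt − (F_nt / φF_nv) f_rv = 1.3·780 − (780/(0.75·469))·178.6 = 618.1 MPa, capped at F_nt → F'_nt = 618.1 MPa.
R_n = F'_nt · A_b · n = 618.1 × 201.1 × 2 / 1000 = 248.5 kN.
Design strength φR_n = 0.75 × 248.5 = 186 kN.

186 kN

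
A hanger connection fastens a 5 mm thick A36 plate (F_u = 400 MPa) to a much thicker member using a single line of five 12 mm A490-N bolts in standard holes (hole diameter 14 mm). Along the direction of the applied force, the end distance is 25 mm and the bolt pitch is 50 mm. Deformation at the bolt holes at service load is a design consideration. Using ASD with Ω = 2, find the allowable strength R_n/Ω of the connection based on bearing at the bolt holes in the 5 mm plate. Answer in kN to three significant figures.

Per bolt r_n = 1.2 l_c t F_u ≤ 2.4 d t F_u; upper limit = 2.4 × 12 × 5 × 400 / 1000 = 57.6 kN.
Edge bolt: l_c = 25 − 14/2 = 18 mm → 1.2 × 18 × 5 × 400 / 1000 = 43.2 → r_n = 43.2 kN.
Interior bolts: l_c = 50 − 14 = 36 mm → 1.2 × 36 × 5 × 400 / 1000 = 86.4 → r_n = 57.6 kN.
R_n = 1 × 43.2 + 4 × 57.6 = 273.6 kN.
Allowable strength R_n/Ω = 273.6 / 2 = 137 kN.

137 kN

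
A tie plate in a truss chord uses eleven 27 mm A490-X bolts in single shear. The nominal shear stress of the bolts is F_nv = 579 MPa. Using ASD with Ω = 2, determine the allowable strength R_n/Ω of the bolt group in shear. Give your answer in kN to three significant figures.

1820 kN

A_b = π × 27² / 4 = 572.6 mm².
R_n = F_nv · A_b · n · n_s = 579 × 572.6 × 11 × 1 / 1000 = 3647 kN.
Allowable strength R_n/Ω = 3647 / 2 = 1820 kN.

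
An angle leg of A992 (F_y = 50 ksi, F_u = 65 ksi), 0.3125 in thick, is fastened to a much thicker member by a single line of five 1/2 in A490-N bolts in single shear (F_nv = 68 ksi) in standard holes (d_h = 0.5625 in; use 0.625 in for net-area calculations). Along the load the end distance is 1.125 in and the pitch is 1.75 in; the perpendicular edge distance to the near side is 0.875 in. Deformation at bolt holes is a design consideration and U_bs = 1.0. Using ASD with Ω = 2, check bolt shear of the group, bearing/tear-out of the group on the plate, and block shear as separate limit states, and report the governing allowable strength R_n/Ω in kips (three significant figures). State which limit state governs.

33.4 kips (bolt shear governs)

Bolt shear: A_b = π·0.5²/4 = 0.1963 in²; R_n = 68 × 0.1963 × 5 × 1 = 66.76 kips → 66.76 / 2 = 33.4 kips.
Bearing: edge l_c = 0.8438, r_n = 20.57 kips; interior l_c = 1.188, r_n = 24.38 kips; R_n = 20.57 + 4·24.38 = 118.1 kips → 59 kips.
Block shear: A_gv = 2.539, A_nv = 1.66, A_nt = 0.1758 in²; R_n = min(0.6F_uA_nv, 0.6F_yA_gv) + U_bs·F_u·A_nt = 76.17 kips → 38.1 kips.
Bolt shear governs: 33.4 kips.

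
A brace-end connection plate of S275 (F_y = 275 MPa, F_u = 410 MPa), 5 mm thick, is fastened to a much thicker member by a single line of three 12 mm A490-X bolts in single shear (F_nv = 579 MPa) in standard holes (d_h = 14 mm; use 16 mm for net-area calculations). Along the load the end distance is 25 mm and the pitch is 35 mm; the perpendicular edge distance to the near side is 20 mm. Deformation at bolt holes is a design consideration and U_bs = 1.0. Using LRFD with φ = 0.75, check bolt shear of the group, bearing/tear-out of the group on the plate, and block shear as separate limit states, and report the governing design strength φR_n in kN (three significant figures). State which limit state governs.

Bolt shear: A_b = π·12²/4 = 113.1 mm²; R_n = 579 × 113.1 × 3 × 1 / 1000 = 196.5 kN → 0.75 × 196.5 = 147 kN.
Bearing: edge l_c = 18, r_n = 44.28 kN; interior l_c = 21, r_n = 51.66 kN; R_n = 44.28 + 2·51.66 = 147.6 kN → 111 kN.
Block shear: A_gv = 475, A_nv = 275, A_nt = 60 mm²; R_n = min(0.6F_uA_nv, 0.6F_yA_gv) + U_bs·F_u·A_nt = 92.25 kN → 69.2 kN.
Block shear governs: 69.2 kN.

69.2 kN (block shear governs)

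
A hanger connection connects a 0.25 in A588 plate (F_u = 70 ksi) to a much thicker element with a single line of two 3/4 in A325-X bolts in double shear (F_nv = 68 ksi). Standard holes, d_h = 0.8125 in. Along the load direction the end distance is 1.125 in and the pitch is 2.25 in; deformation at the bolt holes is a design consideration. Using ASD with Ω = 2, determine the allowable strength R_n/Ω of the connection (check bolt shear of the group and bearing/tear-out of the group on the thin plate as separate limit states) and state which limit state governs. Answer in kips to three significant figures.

Bolt shear: A_b = π·0.75²/4 = 0.4418 in²; R_n = 68 × 0.4418 × 2 × 2 = 120.2 kips → 120.2 / 2 = 60.1 kips.
Bearing (1.2 l_c t F_u ≤ 2.4 d t F_u): upper limit = 2.4·0.75·0.25·70 = 31.5 kips.
  Edge l_c = 1.125 − 0.8125/2 = 0.7188 → r_n = 15.09 kips; interior l_c = 2.25 − 0.8125 = 1.438 → r_n = 30.19 kips.
  R_n,bearing = 1·15.09 + 1·30.19 = 45.28 kips → 45.28 / 2 = 22.6 kips.
Bearing governs: 22.6 kips.

22.6 kips (bearing governs)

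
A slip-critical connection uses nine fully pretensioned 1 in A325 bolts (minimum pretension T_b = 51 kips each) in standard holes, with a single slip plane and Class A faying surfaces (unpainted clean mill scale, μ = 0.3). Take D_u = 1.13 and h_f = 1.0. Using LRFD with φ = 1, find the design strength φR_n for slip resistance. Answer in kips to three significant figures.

R_n = μ · D_u · h_f · T_b · n_s · n_b = 0.3 × 1.13 × 1.0 × 51 × 1 × 9 = 155.6 kips.
Design strength φR_n = 1 × 155.6 = 156 kips.

156 kips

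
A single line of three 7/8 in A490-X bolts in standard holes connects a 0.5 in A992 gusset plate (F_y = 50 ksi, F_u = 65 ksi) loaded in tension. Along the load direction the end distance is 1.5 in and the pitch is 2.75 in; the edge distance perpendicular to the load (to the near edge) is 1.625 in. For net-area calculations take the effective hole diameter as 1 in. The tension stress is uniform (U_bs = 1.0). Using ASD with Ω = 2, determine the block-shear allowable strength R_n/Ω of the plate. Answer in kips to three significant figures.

Shear plane L_v = 1.5 + 2·2.75 = 7 in; A_gv = 7 × 0.5 = 3.5 in².
A_nv = (7 − 2.5·1) × 0.5 = 2.25 in².
A_nt = (1.625 − 0.5·1) × 0.5 = 0.5625 in².
0.6 F_u A_nv = 87.75 kips; 0.6 F_y A_gv = 105 kips → shear rupture governs the shear term.
R_n = 87.75 + 1.0 × 65 × 0.5625 = 124.3 kips.
Allowable strength R_n/Ω = 124.3 / 2 = 62.2 kips.

62.2 kips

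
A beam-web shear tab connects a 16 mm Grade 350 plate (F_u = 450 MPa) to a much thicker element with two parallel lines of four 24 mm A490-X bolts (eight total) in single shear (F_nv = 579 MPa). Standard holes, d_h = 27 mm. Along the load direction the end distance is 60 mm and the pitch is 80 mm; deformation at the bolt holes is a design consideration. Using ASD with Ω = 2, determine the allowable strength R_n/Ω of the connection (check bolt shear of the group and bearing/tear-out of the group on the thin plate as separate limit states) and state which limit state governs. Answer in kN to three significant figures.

Bolt shear: A_b = π·24²/4 = 452.4 mm²; R_n = 579 × 452.4 × 8 × 1 / 1000 = 2095 kN → 2095 / 2 = 1050 kN.
Bearing (1.2 l_c t F_u ≤ 2.4 d t F_u): upper limit = 2.4·24·16·450 / 1000 = 414.7 kN.
  Edge l_c = 60 − 27/2 = 46.5 → r_n = 401.8 kN; interior l_c = 80 − 27 = 53 → r_n = 414.7 kN.
  R_n,bearing = 2·401.8 + 6·414.7 = 3292 kN → 3292 / 2 = 1650 kN.
Bolt shear governs: 1050 kN.

1050 kN (bolt shear governs)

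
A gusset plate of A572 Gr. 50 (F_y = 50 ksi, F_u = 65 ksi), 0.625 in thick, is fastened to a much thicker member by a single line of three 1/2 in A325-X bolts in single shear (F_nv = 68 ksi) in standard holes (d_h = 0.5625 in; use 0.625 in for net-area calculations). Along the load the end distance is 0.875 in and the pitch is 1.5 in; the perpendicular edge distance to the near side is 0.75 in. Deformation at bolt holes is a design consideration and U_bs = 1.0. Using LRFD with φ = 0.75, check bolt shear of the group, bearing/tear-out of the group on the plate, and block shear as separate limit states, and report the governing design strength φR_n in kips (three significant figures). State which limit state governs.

Bolt shear: A_b = π·0.5²/4 = 0.1963 in²; R_n = 68 × 0.1963 × 3 × 1 = 40.06 kips → 0.75 × 40.06 = 30 kips.
Bearing: edge l_c = 0.5938, r_n = 28.95 kips; interior l_c = 0.9375, r_n = 45.7 kips; R_n = 28.95 + 2·45.7 = 120.4 kips → 90.3 kips.
Block shear: A_gv = 2.422, A_nv = 1.445, A_nt = 0.2734 in²; R_n = min(0.6F_uA_nv, 0.6F_yA_gv) + U_bs·F_u·A_nt = 74.14 kips → 55.6 kips.
Bolt shear governs: 30 kips.

30 kips (bolt shear governs)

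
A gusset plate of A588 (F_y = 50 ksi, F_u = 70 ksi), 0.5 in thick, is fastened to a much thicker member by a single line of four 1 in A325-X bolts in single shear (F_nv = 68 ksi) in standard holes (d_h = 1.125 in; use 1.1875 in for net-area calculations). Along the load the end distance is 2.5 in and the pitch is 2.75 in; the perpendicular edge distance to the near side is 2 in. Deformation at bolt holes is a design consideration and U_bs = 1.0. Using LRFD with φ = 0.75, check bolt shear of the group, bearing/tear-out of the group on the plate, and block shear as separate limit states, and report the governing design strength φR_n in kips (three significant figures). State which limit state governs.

Bolt shear: A_b = π·1²/4 = 0.7854 in²; R_n = 68 × 0.7854 × 4 × 1 = 213.6 kips → 0.75 × 213.6 = 160 kips.
Bearing: edge l_c = 1.938, r_n = 81.37 kips; interior l_c = 1.625, r_n = 68.25 kips; R_n = 81.37 + 3·68.25 = 286.1 kips → 215 kips.
Block shear: A_gv = 5.375, A_nv = 3.297, A_nt = 0.7031 in²; R_n = min(0.6F_uA_nv, 0.6F_yA_gv) + U_bs·F_u·A_nt = 187.7 kips → 141 kips.
Block shear governs: 141 kips.

141 kips (block shear governs)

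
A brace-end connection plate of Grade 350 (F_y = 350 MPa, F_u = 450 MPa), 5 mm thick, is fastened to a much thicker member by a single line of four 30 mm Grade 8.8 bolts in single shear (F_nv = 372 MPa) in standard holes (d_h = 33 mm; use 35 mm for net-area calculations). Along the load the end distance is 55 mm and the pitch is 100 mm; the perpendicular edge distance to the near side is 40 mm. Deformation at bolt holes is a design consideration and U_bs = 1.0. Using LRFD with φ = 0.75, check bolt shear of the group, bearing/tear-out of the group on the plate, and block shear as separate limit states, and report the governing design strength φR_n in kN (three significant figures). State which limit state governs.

Bolt shear: A_b = π·30²/4 = 706.9 mm²; R_n = 372 × 706.9 × 4 × 1 / 1000 = 1052 kN → 0.75 × 1052 = 789 kN.
Bearing: edge l_c = 38.5, r_n = 103.9 kN; interior l_c = 67, r_n = 162 kN; R_n = 103.9 + 3·162 = 590 kN → 442 kN.
Block shear: A_gv = 1775, A_nv = 1162, A_nt = 112.5 mm²; R_n = min(0.6F_uA_nv, 0.6F_yA_gv) + U_bs·F_u·A_nt = 364.5 kN → 273 kN.
Block shear governs: 273 kN.

273 kN (block shear governs)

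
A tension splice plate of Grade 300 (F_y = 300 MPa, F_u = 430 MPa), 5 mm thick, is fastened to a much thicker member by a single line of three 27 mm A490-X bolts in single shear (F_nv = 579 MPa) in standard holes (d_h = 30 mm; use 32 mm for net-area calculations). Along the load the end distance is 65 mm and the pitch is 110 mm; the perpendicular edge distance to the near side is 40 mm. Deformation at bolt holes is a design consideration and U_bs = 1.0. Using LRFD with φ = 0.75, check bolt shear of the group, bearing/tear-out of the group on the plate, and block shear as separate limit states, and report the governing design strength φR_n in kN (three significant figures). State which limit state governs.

Bolt shear: A_b = π·27²/4 = 572.6 mm²; R_n = 579 × 572.6 × 3 × 1 / 1000 = 994.5 kN → 0.75 × 994.5 = 746 kN.
Bearing: edge l_c = 50, r_n = 129 kN; interior l_c = 80, r_n = 139.3 kN; R_n = 129 + 2·139.3 = 407.6 kN → 306 kN.
Block shear: A_gv = 1425, A_nv = 1025, A_nt = 120 mm²; R_n = min(0.6F_uA_nv, 0.6F_yA_gv) + U_bs·F_u·A_nt = 308.1 kN → 231 kN.
Block shear governs: 231 kN.

231 kN (block shear governs)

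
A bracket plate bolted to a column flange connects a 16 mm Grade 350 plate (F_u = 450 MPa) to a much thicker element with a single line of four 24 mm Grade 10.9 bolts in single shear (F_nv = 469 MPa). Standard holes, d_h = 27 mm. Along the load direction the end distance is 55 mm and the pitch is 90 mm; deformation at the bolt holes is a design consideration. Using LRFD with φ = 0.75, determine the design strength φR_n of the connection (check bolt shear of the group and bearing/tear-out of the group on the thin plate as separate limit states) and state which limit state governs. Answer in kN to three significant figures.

Bolt shear: A_b = π·24²/4 = 452.4 mm²; R_n = 469 × 452.4 × 4 × 1 / 1000 = 848.7 kN → 0.75 × 848.7 = 637 kN.
Bearing (1.2 l_c t F_u ≤ 2.4 d t F_u): upper limit = 2.4·24·16·450 / 1000 = 414.7 kN.
  Edge l_c = 55 − 27/2 = 41.5 → r_n = 358.6 kN; interior l_c = 90 − 27 = 63 → r_n = 414.7 kN.
  R_n,bearing = 1·358.6 + 3·414.7 = 1603 kN → 0.75 × 1603 = 1200 kN.
Bolt shear governs: 637 kN.

637 kN (bolt shear governs)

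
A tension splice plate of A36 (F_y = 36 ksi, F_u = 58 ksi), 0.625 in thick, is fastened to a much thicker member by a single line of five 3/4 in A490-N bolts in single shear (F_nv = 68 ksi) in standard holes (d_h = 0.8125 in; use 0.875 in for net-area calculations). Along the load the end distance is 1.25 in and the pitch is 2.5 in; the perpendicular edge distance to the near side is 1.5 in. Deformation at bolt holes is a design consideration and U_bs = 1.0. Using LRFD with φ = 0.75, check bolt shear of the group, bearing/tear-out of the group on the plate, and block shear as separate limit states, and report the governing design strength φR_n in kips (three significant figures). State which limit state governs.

Bolt shear: A_b = π·0.75²/4 = 0.4418 in²; R_n = 68 × 0.4418 × 5 × 1 = 150.2 kips → 0.75 × 150.2 = 113 kips.
Bearing: edge l_c = 0.8438, r_n = 36.7 kips; interior l_c = 1.688, r_n = 65.25 kips; R_n = 36.7 + 4·65.25 = 297.7 kips → 223 kips.
Block shear: A_gv = 7.031, A_nv = 4.57, A_nt = 0.6641 in²; R_n = min(0.6F_uA_nv, 0.6F_yA_gv) + U_bs·F_u·A_nt = 190.4 kips → 143 kips.
Bolt shear governs: 113 kips.

113 kips (bolt shear governs)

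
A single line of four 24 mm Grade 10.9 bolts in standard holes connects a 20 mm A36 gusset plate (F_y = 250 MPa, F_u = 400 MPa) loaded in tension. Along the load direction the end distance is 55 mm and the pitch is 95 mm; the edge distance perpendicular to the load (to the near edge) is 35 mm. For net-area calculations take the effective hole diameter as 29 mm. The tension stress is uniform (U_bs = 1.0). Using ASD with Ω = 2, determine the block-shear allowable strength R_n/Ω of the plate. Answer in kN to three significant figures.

Shear plane L_v = 55 + 3·95 = 340 mm; A_gv = 340 × 20 = 6800 mm².
A_nv = (340 − 3.5·29) × 20 = 4770 mm².
A_nt = (35 − 0.5·29) × 20 = 410 mm².
0.6 F_u A_nv = 1145 kN; 0.6 F_y A_gv = 1020 kN → shear yielding governs the shear term.
R_n = 1020 + 1.0 × 400 × 410 / 1000 = 1184 kN.
Allowable strength R_n/Ω = 1184 / 2 = 592 kN.

592 kN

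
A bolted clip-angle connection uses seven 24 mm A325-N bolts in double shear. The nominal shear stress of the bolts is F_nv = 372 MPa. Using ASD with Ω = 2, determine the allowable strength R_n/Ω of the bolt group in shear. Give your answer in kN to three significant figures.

1180 kN

A_b = π × 24² / 4 = 452.4 mm².
R_n = F_nv · A_b · n · n_s = 372 × 452.4 × 7 × 2 / 1000 = 2356 kN.
Allowable strength R_n/Ω = 2356 / 2 = 1180 kN.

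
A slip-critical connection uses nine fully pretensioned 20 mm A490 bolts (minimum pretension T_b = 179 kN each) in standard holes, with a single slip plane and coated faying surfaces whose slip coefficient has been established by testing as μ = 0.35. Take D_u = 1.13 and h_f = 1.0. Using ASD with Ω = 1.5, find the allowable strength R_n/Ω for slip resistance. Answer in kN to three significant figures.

425 kN

R_n = μ · D_u · h_f · T_b · n_s · n_b = 0.35 × 1.13 × 1.0 × 179 × 1 × 9 = 637.2 kN.
Allowable strength R_n/Ω = 637.2 / 1.5 = 425 kN.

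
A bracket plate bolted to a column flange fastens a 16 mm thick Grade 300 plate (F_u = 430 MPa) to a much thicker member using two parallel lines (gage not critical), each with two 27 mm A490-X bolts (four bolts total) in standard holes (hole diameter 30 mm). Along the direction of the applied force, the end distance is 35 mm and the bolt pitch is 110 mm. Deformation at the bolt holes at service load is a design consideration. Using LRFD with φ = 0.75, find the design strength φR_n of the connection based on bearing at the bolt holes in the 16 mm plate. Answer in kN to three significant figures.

916 kN

Per bolt r_n = 1.2 l_c t F_u ≤ 2.4 d t F_u; upper limit = 2.4 × 27 × 16 × 430 / 1000 = 445.8 kN.
Edge bolt: l_c = 35 − 30/2 = 20 mm → 1.2 × 20 × 16 × 430 / 1000 = 165.1 → r_n = 165.1 kN.
Interior bolts: l_c = 110 − 30 = 80 mm → 1.2 × 80 × 16 × 430 / 1000 = 660.5 → r_n = 445.8 kN.
R_n = 2 × 165.1 + 2 × 445.8 = 1222 kN.
Design strength φR_n = 0.75 × 1222 = 916 kN.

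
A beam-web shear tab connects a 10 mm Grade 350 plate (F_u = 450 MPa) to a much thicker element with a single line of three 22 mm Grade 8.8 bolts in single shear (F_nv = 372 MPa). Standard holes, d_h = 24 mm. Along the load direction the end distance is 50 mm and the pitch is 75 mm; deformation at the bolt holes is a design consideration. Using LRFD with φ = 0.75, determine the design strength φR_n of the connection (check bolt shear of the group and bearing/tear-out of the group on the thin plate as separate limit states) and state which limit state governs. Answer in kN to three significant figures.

Bolt shear: A_b = π·22²/4 = 380.1 mm²; R_n = 372 × 380.1 × 3 × 1 / 1000 = 424.2 kN → 0.75 × 424.2 = 318 kN.
Bearing (1.2 l_c t F_u ≤ 2.4 d t F_u): upper limit = 2.4·22·10·450 / 1000 = 237.6 kN.
  Edge l_c = 50 − 24/2 = 38 → r_n = 205.2 kN; interior l_c = 75 − 24 = 51 → r_n = 237.6 kN.
  R_n,bearing = 1·205.2 + 2·237.6 = 680.4 kN → 0.75 × 680.4 = 510 kN.
Bolt shear governs: 318 kN.

318 kN (bolt shear governs)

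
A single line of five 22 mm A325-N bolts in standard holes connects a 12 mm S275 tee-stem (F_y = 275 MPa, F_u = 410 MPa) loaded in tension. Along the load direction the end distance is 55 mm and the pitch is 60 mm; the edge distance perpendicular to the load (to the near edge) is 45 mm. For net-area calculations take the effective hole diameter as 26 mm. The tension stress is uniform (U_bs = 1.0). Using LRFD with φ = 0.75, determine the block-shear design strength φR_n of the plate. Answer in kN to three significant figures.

Shear plane L_v = 55 + 4·60 = 295 mm; A_gv = 295 × 12 = 3540 mm².
A_nv = (295 − 4.5·26) × 12 = 2136 mm².
A_nt = (45 − 0.5·26) × 12 = 384 mm².
0.6 F_u A_nv = 525.5 kN; 0.6 F_y A_gv = 584.1 kN → shear rupture governs the shear term.
R_n = 525.5 + 1.0 × 410 × 384 / 1000 = 682.9 kN.
Design strength φR_n = 0.75 × 682.9 = 512 kN.

512 kN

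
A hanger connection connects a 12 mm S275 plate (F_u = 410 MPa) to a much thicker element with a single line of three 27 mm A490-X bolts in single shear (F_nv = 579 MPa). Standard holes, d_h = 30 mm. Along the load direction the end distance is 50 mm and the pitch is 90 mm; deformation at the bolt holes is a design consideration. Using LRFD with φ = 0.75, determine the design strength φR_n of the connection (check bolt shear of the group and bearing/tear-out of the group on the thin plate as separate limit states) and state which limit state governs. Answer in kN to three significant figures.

633 kN (bearing governs)

Bolt shear: A_b = π·27²/4 = 572.6 mm²; R_n = 579 × 572.6 × 3 × 1 / 1000 = 994.5 kN → 0.75 × 994.5 = 746 kN.
Bearing (1.2 l_c t F_u ≤ 2.4 d t F_u): upper limit = 2.4·27·12·410 / 1000 = 318.8 kN.
  Edge l_c = 50 − 30/2 = 35 → r_n = 206.6 kN; interior l_c = 90 − 30 = 60 → r_n = 318.8 kN.
  R_n,bearing = 1·206.6 + 2·318.8 = 844.3 kN → 0.75 × 844.3 = 633 kN.
Bearing governs: 633 kN.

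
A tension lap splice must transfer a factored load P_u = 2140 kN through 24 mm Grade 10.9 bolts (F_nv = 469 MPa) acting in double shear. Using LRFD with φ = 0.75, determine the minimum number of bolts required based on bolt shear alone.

7 bolts

A_b = π·24²/4 = 452.4 mm².
Per-bolt design strength φR_n = 0.75 × 469 × 452.4 × 2 / 1000 = 318.3 kN.
n ≥ 2140 / 318.3 = 6.724 → use 7 bolts.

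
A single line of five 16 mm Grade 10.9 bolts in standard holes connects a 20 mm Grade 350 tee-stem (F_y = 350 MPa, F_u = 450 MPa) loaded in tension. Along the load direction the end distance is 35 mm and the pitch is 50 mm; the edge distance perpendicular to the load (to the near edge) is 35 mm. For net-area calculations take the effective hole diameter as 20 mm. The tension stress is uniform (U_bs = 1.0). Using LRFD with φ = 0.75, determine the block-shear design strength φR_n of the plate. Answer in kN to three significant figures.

Shear plane L_v = 35 + 4·50 = 235 mm; A_gv = 235 × 20 = 4700 mm².
A_nv = (235 − 4.5·20) × 20 = 2900 mm².
A_nt = (35 − 0.5·20) × 20 = 500 mm².
0.6 F_u A_nv = 783 kN; 0.6 F_y A_gv = 987 kN → shear rupture governs the shear term.
R_n = 783 + 1.0 × 450 × 500 / 1000 = 1008 kN.
Design strength φR_n = 0.75 × 1008 = 756 kN.

756 kN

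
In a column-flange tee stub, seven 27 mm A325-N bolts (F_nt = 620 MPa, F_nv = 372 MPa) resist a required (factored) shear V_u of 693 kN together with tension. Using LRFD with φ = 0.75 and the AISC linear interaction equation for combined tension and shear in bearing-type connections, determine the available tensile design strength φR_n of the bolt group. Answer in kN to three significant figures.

1270 kN

A_b = π·27²/4 = 572.6 mm²; f_rv = 693 × 1000 / (7 × 572.6) = 172.9 MPa.
F'_nt = 1.3 F_nt − (F_nt / φF_nv) f_rv = 1.3·620 − (620/(0.75·372))·172.9 = 421.8 MPa, capped at F_nt → F'_nt = 421.8 MPa.
R_n = F'_nt · A_b · n = 421.8 × 572.6 × 7 / 1000 = 1690 kN.
Design strength φR_n = 0.75 × 1690 = 1270 kN.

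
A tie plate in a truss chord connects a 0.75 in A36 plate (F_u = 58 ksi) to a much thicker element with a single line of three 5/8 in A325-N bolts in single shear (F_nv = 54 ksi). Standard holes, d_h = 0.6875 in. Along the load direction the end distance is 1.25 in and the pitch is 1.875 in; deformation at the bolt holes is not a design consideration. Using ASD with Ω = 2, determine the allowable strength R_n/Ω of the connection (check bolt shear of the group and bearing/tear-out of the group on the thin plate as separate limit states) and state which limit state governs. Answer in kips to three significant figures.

Bolt shear: A_b = π·0.625²/4 = 0.3068 in²; R_n = 54 × 0.3068 × 3 × 1 = 49.7 kips → 49.7 / 2 = 24.9 kips.
Bearing (1.5 l_c t F_u ≤ 3.0 d t F_u): upper limit = 3.0·0.625·0.75·58 = 81.56 kips.
  Edge l_c = 1.25 − 0.6875/2 = 0.9062 → r_n = 59.13 kips; interior l_c = 1.875 − 0.6875 = 1.188 → r_n = 77.48 kips.
  R_n,bearing = 1·59.13 + 2·77.48 = 214.1 kips → 214.1 / 2 = 107 kips.
Bolt shear governs: 24.9 kips.

24.9 kips (bolt shear governs)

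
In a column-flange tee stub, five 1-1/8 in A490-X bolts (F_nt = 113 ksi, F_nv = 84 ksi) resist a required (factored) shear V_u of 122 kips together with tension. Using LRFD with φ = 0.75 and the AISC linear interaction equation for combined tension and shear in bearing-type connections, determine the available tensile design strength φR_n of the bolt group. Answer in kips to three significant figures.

A_b = π·1.125²/4 = 0.994 in²; f_rv = 122 / (5 × 0.994) = 24.55 ksi.
F'_nt = 1.3 F_nt − (F_nt / φF_nv) f_rv = 1.3·113 − (113/(0.75·84))·24.55 = 102.9 ksi, capped at F_nt → F'_nt = 102.9 ksi.
R_n = F'_nt · A_b · n = 102.9 × 0.994 × 5 = 511.3 kips.
Design strength φR_n = 0.75 × 511.3 = 383 kips.

383 kips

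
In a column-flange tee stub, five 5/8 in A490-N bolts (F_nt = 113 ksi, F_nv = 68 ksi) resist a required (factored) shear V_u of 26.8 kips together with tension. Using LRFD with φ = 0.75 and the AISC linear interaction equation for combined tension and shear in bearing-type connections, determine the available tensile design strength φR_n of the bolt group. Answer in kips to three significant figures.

124 kips

A_b = π·0.625²/4 = 0.3068 in²; f_rv = 26.8 / (5 × 0.3068) = 17.47 ksi.
F'_nt = 1.3 F_nt − (F_nt / φF_nv) f_rv = 1.3·113 − (113/(0.75·68))·17.47 = 108.2 ksi, capped at F_nt → F'_nt = 108.2 ksi.
R_n = F'_nt · A_b · n = 108.2 × 0.3068 × 5 = 166 kips.
Design strength φR_n = 0.75 × 166 = 124 kips.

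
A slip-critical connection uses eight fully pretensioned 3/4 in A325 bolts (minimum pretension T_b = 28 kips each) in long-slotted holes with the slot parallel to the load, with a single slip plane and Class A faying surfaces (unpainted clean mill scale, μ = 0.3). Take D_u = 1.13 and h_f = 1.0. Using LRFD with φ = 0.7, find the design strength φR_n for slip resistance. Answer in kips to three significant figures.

R_n = μ · D_u · h_f · T_b · n_s · n_b = 0.3 × 1.13 × 1.0 × 28 × 1 × 8 = 75.94 kips.
Design strength φR_n = 0.7 × 75.94 = 53.2 kips.

53.2 kips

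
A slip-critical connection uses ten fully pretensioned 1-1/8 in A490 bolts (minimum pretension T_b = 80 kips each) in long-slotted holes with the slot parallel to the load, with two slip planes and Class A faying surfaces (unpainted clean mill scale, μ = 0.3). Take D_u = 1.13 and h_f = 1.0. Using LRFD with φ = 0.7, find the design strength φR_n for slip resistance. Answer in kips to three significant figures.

380 kips

R_n = μ · D_u · h_f · T_b · n_s · n_b = 0.3 × 1.13 × 1.0 × 80 × 2 × 10 = 542.4 kips.
Design strength φR_n = 0.7 × 542.4 = 380 kips.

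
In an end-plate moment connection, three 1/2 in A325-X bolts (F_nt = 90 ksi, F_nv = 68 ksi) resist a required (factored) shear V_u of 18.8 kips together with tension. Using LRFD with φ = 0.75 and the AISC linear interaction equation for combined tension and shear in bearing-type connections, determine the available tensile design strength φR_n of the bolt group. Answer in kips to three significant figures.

A_b = π·0.5²/4 = 0.1963 in²; f_rv = 18.8 / (3 × 0.1963) = 31.92 ksi.
F'_nt = 1.3 F_nt − (F_nt / φF_nv) f_rv = 1.3·90 − (90/(0.75·68))·31.92 = 60.68 ksi, capped at F_nt → F'_nt = 60.68 ksi.
R_n = F'_nt · A_b · n = 60.68 × 0.1963 × 3 = 35.74 kips.
Design strength φR_n = 0.75 × 35.74 = 26.8 kips.

26.8 kips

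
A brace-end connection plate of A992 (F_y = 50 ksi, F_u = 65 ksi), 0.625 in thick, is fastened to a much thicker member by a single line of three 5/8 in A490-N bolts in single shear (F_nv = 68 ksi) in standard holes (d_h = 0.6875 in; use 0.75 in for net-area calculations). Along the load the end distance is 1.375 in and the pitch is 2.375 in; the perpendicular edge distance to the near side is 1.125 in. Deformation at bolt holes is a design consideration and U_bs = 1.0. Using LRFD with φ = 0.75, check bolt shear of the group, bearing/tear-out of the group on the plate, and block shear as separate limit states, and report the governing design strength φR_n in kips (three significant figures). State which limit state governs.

Bolt shear: A_b = π·0.625²/4 = 0.3068 in²; R_n = 68 × 0.3068 × 3 × 1 = 62.59 kips → 0.75 × 62.59 = 46.9 kips.
Bearing: edge l_c = 1.031, r_n = 50.27 kips; interior l_c = 1.688, r_n = 60.94 kips; R_n = 50.27 + 2·60.94 = 172.1 kips → 129 kips.
Block shear: A_gv = 3.828, A_nv = 2.656, A_nt = 0.4688 in²; R_n = min(0.6F_uA_nv, 0.6F_yA_gv) + U_bs·F_u·A_nt = 134.1 kips → 101 kips.
Bolt shear governs: 46.9 kips.

46.9 kips (bolt shear governs)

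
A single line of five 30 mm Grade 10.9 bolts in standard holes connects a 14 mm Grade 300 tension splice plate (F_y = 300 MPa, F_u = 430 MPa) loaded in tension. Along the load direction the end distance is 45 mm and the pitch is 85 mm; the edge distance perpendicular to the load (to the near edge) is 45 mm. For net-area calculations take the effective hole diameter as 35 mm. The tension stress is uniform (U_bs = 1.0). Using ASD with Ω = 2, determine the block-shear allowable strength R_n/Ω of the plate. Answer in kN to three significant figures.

494 kN

Shear plane L_v = 45 + 4·85 = 385 mm; A_gv = 385 × 14 = 5390 mm².
A_nv = (385 − 4.5·35) × 14 = 3185 mm².
A_nt = (45 − 0.5·35) × 14 = 385 mm².
0.6 F_u A_nv = 821.7 kN; 0.6 F_y A_gv = 970.2 kN → shear rupture governs the shear term.
R_n = 821.7 + 1.0 × 430 × 385 / 1000 = 987.3 kN.
Allowable strength R_n/Ω = 987.3 / 2 = 494 kN.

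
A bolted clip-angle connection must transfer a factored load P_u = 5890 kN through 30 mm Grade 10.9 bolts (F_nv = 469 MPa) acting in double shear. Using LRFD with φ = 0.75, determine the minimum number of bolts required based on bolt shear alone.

A_b = π·30²/4 = 706.9 mm².
Per-bolt design strength φR_n = 0.75 × 469 × 706.9 × 2 / 1000 = 497.3 kN.
n ≥ 5890 / 497.3 = 11.84 → use 12 bolts.

12 bolts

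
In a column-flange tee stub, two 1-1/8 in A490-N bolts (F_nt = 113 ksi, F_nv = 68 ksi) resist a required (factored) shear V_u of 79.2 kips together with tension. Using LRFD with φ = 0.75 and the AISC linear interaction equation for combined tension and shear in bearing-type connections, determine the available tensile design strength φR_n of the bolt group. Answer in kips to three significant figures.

A_b = π·1.125²/4 = 0.994 in²; f_rv = 79.2 / (2 × 0.994) = 39.84 ksi.
F'_nt = 1.3 F_nt − (F_nt / φF_nv) f_rv = 1.3·113 − (113/(0.75·68))·39.84 = 58.63 ksi, capped at F_nt → F'_nt = 58.63 ksi.
R_n = F'_nt · A_b · n = 58.63 × 0.994 × 2 = 116.6 kips.
Design strength φR_n = 0.75 × 116.6 = 87.4 kips.

87.4 kips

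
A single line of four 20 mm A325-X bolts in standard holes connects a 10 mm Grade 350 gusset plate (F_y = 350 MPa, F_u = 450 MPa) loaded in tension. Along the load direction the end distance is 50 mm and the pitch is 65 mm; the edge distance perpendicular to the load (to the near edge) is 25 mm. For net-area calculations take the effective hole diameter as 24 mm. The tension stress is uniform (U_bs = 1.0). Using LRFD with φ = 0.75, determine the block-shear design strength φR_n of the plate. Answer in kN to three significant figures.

370 kN

Shear plane L_v = 50 + 3·65 = 245 mm; A_gv = 245 × 10 = 2450 mm².
A_nv = (245 − 3.5·24) × 10 = 1610 mm².
A_nt = (25 − 0.5·24) × 10 = 130 mm².
0.6 F_u A_nv = 434.7 kN; 0.6 F_y A_gv = 514.5 kN → shear rupture governs the shear term.
R_n = 434.7 + 1.0 × 450 × 130 / 1000 = 493.2 kN.
Design strength φR_n = 0.75 × 493.2 = 370 kN.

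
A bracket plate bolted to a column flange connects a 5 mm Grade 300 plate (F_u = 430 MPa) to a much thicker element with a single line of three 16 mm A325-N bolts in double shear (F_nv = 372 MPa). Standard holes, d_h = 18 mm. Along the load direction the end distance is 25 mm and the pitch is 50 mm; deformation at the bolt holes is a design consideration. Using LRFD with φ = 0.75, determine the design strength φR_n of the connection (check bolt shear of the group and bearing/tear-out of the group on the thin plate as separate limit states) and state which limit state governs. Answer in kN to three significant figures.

Bolt shear: A_b = π·16²/4 = 201.1 mm²; R_n = 372 × 201.1 × 3 × 2 / 1000 = 448.8 kN → 0.75 × 448.8 = 337 kN.
Bearing (1.2 l_c t F_u ≤ 2.4 d t F_u): upper limit = 2.4·16·5·430 / 1000 = 82.56 kN.
  Edge l_c = 25 − 18/2 = 16 → r_n = 41.28 kN; interior l_c = 50 − 18 = 32 → r_n = 82.56 kN.
  R_n,bearing = 1·41.28 + 2·82.56 = 206.4 kN → 0.75 × 206.4 = 155 kN.
Bearing governs: 155 kN.

155 kN (bearing governs)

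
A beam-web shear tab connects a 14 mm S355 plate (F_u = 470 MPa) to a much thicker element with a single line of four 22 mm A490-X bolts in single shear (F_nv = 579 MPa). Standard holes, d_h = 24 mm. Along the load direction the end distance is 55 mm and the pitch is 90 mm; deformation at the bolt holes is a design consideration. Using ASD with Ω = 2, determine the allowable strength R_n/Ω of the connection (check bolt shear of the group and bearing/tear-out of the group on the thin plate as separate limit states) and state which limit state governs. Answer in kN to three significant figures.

Bolt shear: A_b = π·22²/4 = 380.1 mm²; R_n = 579 × 380.1 × 4 × 1 / 1000 = 880.4 kN → 880.4 / 2 = 440 kN.
Bearing (1.2 l_c t F_u ≤ 2.4 d t F_u): upper limit = 2.4·22·14·470 / 1000 = 347.4 kN.
  Edge l_c = 55 − 24/2 = 43 → r_n = 339.5 kN; interior l_c = 90 − 24 = 66 → r_n = 347.4 kN.
  R_n,bearing = 1·339.5 + 3·347.4 = 1382 kN → 1382 / 2 = 691 kN.
Bolt shear governs: 440 kN.

440 kN (bolt shear governs)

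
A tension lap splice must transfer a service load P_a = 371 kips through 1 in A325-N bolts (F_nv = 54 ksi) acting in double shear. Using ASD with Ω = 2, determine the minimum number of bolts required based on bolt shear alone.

A_b = π·1²/4 = 0.7854 in².
Per-bolt allowable strength R_n/Ω = 54 × 0.7854 × 2 / 2 = 42.41 kips.
n ≥ 371 / 42.41 = 8.748 → use 9 bolts.

9 bolts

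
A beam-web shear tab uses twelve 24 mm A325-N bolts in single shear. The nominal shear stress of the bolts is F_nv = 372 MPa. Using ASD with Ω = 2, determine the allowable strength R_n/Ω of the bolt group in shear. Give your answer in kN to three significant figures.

1010 kN

A_b = π × 24² / 4 = 452.4 mm².
R_n = F_nv · A_b · n · n_s = 372 × 452.4 × 12 × 1 / 1000 = 2019 kN.
Allowable strength R_n/Ω = 2019 / 2 = 1010 kN.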